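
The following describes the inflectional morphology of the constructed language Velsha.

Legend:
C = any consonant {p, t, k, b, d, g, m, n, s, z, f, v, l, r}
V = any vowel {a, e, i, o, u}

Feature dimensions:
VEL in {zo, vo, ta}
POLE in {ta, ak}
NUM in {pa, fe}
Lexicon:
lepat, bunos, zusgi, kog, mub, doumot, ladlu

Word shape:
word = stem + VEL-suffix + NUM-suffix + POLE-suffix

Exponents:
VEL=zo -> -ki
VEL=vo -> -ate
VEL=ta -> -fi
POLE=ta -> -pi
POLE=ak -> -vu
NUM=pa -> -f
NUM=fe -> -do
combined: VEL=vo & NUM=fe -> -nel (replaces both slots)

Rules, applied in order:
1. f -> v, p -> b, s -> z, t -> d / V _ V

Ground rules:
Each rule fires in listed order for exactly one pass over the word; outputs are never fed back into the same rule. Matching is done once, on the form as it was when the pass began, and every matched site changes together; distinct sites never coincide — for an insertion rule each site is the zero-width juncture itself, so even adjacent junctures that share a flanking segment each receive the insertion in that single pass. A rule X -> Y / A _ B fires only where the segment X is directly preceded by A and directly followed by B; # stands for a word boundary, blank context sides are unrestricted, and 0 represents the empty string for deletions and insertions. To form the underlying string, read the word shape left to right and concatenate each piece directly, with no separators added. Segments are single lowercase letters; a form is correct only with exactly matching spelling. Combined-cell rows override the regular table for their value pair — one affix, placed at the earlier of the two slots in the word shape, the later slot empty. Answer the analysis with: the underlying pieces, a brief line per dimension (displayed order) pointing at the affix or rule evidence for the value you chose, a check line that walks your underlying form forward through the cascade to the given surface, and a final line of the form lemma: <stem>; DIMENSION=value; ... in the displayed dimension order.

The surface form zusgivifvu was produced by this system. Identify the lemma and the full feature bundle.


underlying: zusgi-fi-f-vu
VEL=ta - signalled by the affix -fi
POLE=ak - signalled by the affix -vu
NUM=pa - signalled by the affix -f
check: zusgififvu -> zusgivifvu
lemma: zusgi; VEL=ta; POLE=ak; NUM=pa


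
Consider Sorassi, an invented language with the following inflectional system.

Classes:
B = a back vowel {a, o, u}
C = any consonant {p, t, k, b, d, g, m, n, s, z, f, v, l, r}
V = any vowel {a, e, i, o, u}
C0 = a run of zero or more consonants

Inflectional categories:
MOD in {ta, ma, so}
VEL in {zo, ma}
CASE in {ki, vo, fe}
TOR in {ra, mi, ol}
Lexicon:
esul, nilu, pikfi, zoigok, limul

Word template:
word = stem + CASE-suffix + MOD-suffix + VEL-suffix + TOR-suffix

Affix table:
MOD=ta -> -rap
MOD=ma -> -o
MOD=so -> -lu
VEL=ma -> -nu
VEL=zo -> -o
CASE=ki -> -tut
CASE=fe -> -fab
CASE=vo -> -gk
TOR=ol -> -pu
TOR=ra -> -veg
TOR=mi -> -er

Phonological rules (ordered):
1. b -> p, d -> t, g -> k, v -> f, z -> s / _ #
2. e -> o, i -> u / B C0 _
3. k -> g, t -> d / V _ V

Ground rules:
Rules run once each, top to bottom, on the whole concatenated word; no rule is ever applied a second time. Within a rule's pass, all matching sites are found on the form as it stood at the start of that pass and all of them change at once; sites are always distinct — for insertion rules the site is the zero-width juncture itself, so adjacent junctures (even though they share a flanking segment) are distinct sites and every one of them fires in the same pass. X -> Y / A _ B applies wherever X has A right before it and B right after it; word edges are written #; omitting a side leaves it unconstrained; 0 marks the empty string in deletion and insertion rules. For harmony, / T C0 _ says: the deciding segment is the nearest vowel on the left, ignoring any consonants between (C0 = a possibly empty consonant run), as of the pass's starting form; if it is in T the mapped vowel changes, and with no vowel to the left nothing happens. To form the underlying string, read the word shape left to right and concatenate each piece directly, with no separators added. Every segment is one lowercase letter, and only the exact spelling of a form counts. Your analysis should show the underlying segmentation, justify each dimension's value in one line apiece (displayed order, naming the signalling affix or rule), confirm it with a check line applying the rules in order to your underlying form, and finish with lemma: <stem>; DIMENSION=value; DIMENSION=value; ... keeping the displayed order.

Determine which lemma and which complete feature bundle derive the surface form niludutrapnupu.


underlying: nilu-tut-rap-nu-pu
MOD=ta - signalled by the affix -rap
VEL=ma - signalled by the affix -nu
CASE=ki - signalled by the affix -tut
TOR=ol - signalled by the affix -pu
check: nilututrapnupu -> nilututrapnupu -> nilututrapnupu -> niludutrapnupu
lemma: nilu; MOD=ta; VEL=ma; CASE=ki; TOR=ol


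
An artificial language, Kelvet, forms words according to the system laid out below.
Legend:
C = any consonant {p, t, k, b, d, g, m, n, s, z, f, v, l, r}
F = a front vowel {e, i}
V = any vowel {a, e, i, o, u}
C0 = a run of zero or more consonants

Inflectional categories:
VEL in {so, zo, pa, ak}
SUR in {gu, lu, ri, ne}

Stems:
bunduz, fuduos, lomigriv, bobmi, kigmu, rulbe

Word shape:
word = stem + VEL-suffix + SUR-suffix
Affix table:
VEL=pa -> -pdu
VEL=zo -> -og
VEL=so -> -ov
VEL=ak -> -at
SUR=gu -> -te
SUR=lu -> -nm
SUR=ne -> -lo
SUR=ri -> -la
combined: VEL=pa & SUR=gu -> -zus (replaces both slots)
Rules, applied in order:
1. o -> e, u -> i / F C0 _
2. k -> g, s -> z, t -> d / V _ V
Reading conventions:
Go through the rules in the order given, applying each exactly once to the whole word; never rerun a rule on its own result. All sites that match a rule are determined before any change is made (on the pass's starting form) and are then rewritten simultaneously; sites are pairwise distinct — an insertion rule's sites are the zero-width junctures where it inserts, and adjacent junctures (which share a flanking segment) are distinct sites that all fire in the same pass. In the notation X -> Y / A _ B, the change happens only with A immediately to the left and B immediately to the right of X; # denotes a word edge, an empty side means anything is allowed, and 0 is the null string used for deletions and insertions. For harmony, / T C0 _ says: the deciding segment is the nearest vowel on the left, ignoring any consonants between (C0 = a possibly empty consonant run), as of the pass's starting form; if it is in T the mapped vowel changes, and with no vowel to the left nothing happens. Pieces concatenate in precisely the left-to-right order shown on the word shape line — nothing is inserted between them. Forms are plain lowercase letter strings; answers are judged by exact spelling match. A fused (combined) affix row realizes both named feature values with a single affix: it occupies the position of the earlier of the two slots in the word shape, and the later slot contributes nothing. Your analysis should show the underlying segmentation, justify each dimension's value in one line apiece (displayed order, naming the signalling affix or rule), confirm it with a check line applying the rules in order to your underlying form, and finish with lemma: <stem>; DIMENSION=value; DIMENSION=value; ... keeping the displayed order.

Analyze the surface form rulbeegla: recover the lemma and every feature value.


underlying: rulbe-og-la
VEL=zo - signalled by the affix -og
SUR=ri - signalled by the affix -la
check: rulbeogla -> rulbeegla -> rulbeegla
lemma: rulbe; VEL=zo; SUR=ri


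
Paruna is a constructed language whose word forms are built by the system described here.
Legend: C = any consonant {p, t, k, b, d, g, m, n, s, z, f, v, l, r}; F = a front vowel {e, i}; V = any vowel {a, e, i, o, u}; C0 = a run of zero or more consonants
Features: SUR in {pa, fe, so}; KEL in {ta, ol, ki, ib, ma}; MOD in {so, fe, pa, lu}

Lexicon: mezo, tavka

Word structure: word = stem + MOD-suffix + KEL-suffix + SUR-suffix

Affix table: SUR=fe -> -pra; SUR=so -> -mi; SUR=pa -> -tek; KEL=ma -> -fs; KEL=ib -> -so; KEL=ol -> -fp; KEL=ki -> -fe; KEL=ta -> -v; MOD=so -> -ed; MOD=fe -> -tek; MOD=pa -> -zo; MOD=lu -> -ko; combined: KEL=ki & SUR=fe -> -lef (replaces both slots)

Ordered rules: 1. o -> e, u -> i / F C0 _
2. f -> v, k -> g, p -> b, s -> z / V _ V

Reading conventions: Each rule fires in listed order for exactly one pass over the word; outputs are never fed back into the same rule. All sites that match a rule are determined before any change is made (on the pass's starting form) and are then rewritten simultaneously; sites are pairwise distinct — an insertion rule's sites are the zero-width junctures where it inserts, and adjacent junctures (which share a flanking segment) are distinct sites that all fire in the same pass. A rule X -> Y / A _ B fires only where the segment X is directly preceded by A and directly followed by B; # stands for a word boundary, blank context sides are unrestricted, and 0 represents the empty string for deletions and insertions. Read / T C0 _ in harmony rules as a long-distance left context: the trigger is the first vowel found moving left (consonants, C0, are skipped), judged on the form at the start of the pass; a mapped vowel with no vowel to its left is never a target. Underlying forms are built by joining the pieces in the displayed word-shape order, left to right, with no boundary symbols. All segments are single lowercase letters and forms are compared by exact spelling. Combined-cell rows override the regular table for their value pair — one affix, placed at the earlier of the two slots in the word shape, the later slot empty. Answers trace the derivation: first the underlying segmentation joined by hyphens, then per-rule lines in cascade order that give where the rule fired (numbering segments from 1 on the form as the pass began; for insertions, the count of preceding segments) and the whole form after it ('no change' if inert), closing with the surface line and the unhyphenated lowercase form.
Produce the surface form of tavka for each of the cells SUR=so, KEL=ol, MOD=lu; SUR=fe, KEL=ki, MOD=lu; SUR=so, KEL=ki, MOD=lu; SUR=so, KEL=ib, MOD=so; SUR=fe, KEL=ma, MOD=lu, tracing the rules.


cell SUR=so, KEL=ol, MOD=lu:
underlying: tavka-ko-fp-mi
1. o -> e, u -> i / F C0 _: no change
2. f -> v, k -> g, p -> b, s -> z / V _ V: fires at position(s) 6: tavkagofpmi
surface: tavkagofpmi

cell SUR=fe, KEL=ki, MOD=lu:
underlying: tavka-ko-lef
1. o -> e, u -> i / F C0 _: no change
2. f -> v, k -> g, p -> b, s -> z / V _ V: fires at position(s) 6: tavkagolef
surface: tavkagolef

cell SUR=so, KEL=ki, MOD=lu:
underlying: tavka-ko-fe-mi
1. o -> e, u -> i / F C0 _: no change
2. f -> v, k -> g, p -> b, s -> z / V _ V: fires at position(s) 6, 8: tavkagovemi
surface: tavkagovemi

cell SUR=so, KEL=ib, MOD=so:
underlying: tavka-ed-so-mi
1. o -> e, u -> i / F C0 _: fires at position(s) 9: tavkaedsemi
2. f -> v, k -> g, p -> b, s -> z / V _ V: no change
surface: tavkaedsemi

cell SUR=fe, KEL=ma, MOD=lu:
underlying: tavka-ko-fs-pra
1. o -> e, u -> i / F C0 _: no change
2. f -> v, k -> g, p -> b, s -> z / V _ V: fires at position(s) 6: tavkagofspra
surface: tavkagofspra


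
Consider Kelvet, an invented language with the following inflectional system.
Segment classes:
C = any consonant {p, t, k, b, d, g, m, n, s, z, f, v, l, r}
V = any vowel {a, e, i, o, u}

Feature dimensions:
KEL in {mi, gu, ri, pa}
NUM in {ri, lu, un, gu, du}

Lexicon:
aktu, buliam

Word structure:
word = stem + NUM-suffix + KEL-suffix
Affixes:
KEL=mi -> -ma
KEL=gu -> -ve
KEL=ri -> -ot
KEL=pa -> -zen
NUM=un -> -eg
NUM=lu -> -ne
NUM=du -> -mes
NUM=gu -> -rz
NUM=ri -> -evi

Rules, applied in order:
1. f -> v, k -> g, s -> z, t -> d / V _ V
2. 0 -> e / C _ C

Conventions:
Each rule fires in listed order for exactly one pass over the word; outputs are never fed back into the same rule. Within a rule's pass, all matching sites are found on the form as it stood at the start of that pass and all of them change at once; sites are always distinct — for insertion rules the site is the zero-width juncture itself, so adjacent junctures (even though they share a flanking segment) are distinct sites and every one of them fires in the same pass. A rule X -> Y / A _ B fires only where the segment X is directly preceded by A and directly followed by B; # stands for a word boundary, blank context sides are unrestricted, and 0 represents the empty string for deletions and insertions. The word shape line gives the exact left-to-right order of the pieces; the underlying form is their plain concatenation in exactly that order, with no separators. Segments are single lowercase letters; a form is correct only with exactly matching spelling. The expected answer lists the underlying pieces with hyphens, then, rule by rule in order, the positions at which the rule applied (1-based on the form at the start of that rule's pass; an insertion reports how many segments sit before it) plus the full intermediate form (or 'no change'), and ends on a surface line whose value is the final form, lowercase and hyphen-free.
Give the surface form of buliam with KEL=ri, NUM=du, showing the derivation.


underlying: buliam-mes-ot
1. f -> v, k -> g, s -> z, t -> d / V _ V: fires at position(s) 9: buliammezot
2. 0 -> e / C _ C: inserts after position(s) 6: buliamemezot
surface: buliamemezot


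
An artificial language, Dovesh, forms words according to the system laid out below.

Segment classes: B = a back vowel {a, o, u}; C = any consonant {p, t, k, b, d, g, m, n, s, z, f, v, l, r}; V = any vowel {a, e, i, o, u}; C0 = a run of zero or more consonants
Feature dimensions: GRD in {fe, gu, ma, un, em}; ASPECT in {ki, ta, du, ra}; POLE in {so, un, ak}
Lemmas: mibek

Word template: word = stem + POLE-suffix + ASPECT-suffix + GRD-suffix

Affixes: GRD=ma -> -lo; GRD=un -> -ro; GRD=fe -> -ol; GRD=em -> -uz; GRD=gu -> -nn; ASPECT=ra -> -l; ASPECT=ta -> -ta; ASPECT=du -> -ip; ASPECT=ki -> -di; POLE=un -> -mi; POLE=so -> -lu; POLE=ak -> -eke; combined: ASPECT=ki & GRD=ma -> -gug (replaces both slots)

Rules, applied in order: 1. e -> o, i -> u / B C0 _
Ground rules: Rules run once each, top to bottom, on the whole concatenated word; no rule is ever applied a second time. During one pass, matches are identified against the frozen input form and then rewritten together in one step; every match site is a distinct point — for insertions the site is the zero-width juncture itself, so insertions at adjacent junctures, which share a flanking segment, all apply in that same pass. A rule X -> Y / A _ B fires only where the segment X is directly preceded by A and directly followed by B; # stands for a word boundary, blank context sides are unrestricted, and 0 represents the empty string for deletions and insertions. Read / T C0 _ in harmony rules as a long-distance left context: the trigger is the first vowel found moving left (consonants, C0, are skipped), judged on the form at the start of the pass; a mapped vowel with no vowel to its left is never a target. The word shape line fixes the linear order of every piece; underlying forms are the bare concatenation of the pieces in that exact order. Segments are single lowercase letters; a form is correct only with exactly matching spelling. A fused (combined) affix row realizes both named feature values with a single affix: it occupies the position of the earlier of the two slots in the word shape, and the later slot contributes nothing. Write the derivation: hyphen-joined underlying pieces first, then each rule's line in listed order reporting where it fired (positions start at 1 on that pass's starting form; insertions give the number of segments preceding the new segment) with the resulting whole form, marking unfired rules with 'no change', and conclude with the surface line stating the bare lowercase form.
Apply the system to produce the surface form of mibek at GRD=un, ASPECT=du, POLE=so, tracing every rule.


underlying: mibek-lu-ip-ro
1. e -> o, i -> u / B C0 _: fires at position(s) 8: mibekluupro
surface: mibekluupro


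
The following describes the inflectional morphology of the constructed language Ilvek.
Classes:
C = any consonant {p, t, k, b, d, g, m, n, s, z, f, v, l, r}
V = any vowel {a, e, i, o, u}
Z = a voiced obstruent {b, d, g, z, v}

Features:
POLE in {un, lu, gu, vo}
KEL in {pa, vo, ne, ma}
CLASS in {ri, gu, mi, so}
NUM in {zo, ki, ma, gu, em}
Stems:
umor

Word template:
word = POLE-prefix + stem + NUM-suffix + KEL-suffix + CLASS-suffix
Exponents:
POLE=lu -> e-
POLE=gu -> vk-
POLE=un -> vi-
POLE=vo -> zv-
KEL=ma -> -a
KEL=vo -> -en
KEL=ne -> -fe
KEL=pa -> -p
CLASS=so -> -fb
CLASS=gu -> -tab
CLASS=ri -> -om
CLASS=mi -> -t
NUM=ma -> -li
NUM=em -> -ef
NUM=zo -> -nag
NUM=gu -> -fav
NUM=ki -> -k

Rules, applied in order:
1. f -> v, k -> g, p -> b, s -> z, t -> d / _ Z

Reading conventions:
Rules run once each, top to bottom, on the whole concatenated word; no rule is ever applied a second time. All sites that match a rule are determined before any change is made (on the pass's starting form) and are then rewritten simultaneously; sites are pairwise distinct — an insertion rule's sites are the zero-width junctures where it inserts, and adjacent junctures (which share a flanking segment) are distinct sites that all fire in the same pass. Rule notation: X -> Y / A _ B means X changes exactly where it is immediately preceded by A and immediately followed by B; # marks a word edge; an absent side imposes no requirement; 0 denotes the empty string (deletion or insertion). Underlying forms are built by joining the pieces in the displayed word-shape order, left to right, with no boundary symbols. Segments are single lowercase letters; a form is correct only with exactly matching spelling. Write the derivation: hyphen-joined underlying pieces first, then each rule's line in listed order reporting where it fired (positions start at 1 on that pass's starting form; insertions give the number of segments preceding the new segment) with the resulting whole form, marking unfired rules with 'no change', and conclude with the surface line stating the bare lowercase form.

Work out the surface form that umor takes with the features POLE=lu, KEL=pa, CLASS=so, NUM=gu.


underlying: e-umor-fav-p-fb
1. f -> v, k -> g, p -> b, s -> z, t -> d / _ Z: fires at position(s) 10: eumorfavpvb
surface: eumorfavpvb


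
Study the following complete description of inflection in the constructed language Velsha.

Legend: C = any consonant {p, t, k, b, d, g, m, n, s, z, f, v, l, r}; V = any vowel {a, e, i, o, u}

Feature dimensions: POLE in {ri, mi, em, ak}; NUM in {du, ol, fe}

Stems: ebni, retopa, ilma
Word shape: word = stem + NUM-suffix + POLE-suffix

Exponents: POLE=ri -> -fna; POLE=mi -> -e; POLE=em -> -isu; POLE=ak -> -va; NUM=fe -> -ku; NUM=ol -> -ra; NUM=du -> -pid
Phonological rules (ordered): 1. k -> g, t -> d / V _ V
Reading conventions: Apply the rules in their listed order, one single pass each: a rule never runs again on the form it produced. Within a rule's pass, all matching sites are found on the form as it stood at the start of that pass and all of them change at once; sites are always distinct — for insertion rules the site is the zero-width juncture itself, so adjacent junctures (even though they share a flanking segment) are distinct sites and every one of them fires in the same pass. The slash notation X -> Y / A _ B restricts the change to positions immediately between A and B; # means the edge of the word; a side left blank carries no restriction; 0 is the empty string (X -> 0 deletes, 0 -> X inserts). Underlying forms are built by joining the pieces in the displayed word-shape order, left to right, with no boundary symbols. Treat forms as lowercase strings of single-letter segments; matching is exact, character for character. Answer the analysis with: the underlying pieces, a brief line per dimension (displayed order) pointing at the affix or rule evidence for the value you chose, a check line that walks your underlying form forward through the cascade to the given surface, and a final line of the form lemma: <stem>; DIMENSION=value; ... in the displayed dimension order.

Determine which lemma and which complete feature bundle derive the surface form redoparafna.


underlying: retopa-ra-fna
POLE=ri - signalled by the affix -fna
NUM=ol - signalled by the affix -ra
check: retoparafna -> redoparafna
lemma: retopa; POLE=ri; NUM=ol


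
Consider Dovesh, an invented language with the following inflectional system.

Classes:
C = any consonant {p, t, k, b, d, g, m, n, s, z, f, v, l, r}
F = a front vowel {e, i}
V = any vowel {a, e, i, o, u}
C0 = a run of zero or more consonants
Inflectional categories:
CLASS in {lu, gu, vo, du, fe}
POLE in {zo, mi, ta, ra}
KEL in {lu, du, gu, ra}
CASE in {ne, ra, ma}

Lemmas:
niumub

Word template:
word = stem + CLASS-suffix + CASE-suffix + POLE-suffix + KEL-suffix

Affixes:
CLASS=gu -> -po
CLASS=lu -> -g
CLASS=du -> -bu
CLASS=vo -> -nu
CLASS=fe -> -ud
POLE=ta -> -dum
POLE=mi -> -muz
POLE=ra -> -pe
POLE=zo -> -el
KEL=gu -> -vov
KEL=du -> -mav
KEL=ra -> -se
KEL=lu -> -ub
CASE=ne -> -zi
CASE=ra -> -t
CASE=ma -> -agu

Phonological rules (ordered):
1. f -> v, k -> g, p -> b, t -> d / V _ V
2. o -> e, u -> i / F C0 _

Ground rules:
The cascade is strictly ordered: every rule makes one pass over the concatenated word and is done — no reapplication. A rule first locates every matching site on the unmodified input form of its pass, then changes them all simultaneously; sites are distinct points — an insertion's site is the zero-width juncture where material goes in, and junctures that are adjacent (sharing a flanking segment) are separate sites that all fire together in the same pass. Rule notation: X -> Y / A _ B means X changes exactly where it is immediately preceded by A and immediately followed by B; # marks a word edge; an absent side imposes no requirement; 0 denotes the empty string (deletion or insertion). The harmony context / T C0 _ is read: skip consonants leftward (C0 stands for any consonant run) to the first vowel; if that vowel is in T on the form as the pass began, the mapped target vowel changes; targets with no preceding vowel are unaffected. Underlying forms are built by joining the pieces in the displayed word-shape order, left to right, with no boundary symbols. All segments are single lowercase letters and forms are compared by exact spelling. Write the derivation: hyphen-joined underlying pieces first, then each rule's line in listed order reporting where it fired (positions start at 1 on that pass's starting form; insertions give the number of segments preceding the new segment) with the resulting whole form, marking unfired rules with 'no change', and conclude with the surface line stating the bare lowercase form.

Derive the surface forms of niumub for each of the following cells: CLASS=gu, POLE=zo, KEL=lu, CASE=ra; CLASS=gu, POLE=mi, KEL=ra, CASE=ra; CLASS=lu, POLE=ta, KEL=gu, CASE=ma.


cell CLASS=gu, POLE=zo, KEL=lu, CASE=ra:
underlying: niumub-po-t-el-ub
1. f -> v, k -> g, p -> b, t -> d / V _ V: fires at position(s) 9: niumubpodelub
2. o -> e, u -> i / F C0 _: fires at position(s) 3, 12: niimubpodelib
surface: niimubpodelib

cell CLASS=gu, POLE=mi, KEL=ra, CASE=ra:
underlying: niumub-po-t-muz-se
1. f -> v, k -> g, p -> b, t -> d / V _ V: no change
2. o -> e, u -> i / F C0 _: fires at position(s) 3: niimubpotmuzse
surface: niimubpotmuzse

cell CLASS=lu, POLE=ta, KEL=gu, CASE=ma:
underlying: niumub-g-agu-dum-vov
1. f -> v, k -> g, p -> b, t -> d / V _ V: no change
2. o -> e, u -> i / F C0 _: fires at position(s) 3: niimubgagudumvov
surface: niimubgagudumvov


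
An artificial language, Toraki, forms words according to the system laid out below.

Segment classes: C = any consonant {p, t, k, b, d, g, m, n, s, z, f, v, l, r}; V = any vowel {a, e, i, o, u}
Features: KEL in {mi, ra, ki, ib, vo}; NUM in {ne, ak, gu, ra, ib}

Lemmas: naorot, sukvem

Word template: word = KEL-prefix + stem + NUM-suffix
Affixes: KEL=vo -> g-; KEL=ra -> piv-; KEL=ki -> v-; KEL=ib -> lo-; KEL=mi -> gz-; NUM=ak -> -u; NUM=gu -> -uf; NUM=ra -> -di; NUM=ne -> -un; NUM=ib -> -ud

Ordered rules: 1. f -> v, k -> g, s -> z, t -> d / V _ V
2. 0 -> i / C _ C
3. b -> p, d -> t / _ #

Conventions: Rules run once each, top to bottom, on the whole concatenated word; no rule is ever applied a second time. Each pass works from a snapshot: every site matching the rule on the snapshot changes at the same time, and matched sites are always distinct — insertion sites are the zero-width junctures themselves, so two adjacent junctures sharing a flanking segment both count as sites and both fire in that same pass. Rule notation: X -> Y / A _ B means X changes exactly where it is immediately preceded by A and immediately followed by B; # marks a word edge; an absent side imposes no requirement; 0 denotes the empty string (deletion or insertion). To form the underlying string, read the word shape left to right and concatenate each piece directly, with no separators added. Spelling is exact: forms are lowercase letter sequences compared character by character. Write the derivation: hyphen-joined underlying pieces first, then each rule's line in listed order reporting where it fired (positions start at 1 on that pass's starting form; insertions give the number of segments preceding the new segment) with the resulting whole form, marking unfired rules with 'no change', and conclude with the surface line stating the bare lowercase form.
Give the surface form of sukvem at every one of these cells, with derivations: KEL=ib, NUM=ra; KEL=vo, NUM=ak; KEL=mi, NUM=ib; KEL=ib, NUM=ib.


cell KEL=ib, NUM=ra:
underlying: lo-sukvem-di
1. f -> v, k -> g, s -> z, t -> d / V _ V: fires at position(s) 3: lozukvemdi
2. 0 -> i / C _ C: inserts after position(s) 5, 8: lozukivemidi
3. b -> p, d -> t / _ #: no change
surface: lozukivemidi

cell KEL=vo, NUM=ak:
underlying: g-sukvem-u
1. f -> v, k -> g, s -> z, t -> d / V _ V: no change
2. 0 -> i / C _ C: inserts after position(s) 1, 4: gisukivemu
3. b -> p, d -> t / _ #: no change
surface: gisukivemu

cell KEL=mi, NUM=ib:
underlying: gz-sukvem-ud
1. f -> v, k -> g, s -> z, t -> d / V _ V: no change
2. 0 -> i / C _ C: inserts after position(s) 1, 2, 5: gizisukivemud
3. b -> p, d -> t / _ #: fires at position(s) 13: gizisukivemut
surface: gizisukivemut

cell KEL=ib, NUM=ib:
underlying: lo-sukvem-ud
1. f -> v, k -> g, s -> z, t -> d / V _ V: fires at position(s) 3: lozukvemud
2. 0 -> i / C _ C: inserts after position(s) 5: lozukivemud
3. b -> p, d -> t / _ #: fires at position(s) 11: lozukivemut
surface: lozukivemut


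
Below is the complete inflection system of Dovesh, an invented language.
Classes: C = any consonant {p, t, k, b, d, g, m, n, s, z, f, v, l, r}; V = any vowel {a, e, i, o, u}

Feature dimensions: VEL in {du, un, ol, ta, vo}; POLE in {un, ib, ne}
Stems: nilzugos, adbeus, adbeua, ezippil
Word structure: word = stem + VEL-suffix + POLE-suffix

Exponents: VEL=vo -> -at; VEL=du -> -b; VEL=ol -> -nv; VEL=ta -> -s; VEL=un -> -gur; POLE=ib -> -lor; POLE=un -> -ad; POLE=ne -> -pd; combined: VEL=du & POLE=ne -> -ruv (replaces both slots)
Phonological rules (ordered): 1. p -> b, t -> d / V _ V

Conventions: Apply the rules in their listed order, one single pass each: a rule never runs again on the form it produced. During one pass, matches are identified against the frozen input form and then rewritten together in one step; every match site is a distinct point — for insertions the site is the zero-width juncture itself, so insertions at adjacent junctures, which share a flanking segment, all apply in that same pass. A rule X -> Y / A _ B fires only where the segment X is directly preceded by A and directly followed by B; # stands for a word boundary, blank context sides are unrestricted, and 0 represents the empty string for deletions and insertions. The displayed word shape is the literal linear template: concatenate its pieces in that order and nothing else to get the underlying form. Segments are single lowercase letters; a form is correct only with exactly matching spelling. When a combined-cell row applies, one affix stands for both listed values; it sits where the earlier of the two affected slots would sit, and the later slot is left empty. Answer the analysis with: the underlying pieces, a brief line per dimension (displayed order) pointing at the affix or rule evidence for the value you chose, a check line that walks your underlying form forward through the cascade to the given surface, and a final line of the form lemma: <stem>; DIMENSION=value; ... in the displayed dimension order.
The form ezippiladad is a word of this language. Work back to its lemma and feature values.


underlying: ezippil-at-ad
VEL=vo - signalled by the affix -at
POLE=un - signalled by the affix -ad
check: ezippilatad -> ezippiladad
lemma: ezippil; VEL=vo; POLE=un


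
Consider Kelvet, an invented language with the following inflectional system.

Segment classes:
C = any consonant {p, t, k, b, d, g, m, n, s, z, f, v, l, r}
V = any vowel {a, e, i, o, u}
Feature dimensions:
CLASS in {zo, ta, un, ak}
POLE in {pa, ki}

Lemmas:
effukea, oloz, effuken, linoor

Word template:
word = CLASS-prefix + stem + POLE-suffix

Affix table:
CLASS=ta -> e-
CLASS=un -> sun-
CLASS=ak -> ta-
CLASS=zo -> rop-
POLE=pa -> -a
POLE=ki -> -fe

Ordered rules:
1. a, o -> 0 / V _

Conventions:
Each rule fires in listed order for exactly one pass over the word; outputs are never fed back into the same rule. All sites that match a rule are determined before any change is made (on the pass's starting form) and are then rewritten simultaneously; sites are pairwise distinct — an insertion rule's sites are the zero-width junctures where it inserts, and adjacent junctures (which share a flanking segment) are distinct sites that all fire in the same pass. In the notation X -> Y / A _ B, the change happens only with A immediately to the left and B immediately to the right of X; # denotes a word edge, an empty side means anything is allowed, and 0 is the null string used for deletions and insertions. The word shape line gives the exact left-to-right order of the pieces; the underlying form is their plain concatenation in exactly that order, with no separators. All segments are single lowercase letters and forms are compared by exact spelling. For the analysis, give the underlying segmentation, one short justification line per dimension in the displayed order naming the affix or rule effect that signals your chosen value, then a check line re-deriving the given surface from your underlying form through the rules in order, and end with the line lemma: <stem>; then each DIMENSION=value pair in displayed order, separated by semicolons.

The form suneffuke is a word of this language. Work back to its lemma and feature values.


underlying: sun-effukea-a
CLASS=un - signalled by the affix sun-
POLE=pa - signalled by the affix -a
check: suneffukeaa -> suneffuke
lemma: effukea; CLASS=un; POLE=pa


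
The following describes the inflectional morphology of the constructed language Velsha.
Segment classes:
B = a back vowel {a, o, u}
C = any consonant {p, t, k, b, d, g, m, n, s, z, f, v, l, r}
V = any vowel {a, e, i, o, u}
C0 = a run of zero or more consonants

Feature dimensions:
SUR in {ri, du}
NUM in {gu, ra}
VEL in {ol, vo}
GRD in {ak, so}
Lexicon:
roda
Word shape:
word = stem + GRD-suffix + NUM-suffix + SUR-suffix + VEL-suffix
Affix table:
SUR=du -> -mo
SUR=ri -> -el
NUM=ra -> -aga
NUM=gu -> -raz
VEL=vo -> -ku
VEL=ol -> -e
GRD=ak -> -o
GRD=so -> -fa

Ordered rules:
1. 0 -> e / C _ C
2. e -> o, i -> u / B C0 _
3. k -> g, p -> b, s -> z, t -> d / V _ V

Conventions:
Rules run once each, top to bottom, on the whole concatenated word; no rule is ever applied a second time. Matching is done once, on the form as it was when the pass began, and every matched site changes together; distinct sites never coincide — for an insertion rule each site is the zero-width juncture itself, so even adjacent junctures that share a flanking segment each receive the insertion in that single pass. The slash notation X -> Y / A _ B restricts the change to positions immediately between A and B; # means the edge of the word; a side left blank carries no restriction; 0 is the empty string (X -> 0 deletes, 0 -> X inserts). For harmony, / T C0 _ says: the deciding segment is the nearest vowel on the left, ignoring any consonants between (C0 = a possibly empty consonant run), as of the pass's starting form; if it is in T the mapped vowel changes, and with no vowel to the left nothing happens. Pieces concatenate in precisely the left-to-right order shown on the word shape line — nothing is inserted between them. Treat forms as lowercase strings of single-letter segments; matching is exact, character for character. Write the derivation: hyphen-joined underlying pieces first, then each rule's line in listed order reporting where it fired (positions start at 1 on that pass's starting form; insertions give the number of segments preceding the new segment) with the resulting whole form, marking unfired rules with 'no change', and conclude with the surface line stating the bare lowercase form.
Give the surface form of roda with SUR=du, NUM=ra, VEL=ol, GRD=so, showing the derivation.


underlying: roda-fa-aga-mo-e
1. 0 -> e / C _ C: no change
2. e -> o, i -> u / B C0 _: fires at position(s) 12: rodafaagamoo
3. k -> g, p -> b, s -> z, t -> d / V _ V: no change
surface: rodafaagamoo


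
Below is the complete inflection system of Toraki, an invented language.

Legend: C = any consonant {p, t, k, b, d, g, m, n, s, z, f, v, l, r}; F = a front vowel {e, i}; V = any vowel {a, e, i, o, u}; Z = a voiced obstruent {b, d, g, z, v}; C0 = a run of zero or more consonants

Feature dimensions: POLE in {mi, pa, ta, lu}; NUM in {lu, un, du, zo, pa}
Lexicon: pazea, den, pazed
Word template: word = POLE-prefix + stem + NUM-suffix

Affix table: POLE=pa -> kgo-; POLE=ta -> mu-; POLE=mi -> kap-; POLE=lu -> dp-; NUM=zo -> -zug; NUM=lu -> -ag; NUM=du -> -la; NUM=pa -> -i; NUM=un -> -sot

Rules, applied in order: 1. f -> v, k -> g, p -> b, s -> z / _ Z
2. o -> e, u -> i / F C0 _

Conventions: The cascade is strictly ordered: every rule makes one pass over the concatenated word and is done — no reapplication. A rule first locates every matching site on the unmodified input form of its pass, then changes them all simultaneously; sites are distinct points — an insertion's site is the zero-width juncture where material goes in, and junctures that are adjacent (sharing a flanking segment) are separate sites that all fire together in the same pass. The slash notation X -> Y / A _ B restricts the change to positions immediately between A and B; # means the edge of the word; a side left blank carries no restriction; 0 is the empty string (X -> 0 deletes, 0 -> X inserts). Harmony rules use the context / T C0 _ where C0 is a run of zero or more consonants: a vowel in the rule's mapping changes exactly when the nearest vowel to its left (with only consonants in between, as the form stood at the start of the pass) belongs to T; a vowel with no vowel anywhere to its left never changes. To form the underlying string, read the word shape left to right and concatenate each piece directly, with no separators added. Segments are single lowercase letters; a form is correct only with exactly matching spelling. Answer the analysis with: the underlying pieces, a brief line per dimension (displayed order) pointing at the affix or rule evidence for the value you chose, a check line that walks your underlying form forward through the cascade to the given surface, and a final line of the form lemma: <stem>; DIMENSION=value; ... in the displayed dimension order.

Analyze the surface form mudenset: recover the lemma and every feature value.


underlying: mu-den-sot
POLE=ta - signalled by the affix mu-
NUM=un - signalled by the affix -sot
check: mudensot -> mudensot -> mudenset
lemma: den; POLE=ta; NUM=un


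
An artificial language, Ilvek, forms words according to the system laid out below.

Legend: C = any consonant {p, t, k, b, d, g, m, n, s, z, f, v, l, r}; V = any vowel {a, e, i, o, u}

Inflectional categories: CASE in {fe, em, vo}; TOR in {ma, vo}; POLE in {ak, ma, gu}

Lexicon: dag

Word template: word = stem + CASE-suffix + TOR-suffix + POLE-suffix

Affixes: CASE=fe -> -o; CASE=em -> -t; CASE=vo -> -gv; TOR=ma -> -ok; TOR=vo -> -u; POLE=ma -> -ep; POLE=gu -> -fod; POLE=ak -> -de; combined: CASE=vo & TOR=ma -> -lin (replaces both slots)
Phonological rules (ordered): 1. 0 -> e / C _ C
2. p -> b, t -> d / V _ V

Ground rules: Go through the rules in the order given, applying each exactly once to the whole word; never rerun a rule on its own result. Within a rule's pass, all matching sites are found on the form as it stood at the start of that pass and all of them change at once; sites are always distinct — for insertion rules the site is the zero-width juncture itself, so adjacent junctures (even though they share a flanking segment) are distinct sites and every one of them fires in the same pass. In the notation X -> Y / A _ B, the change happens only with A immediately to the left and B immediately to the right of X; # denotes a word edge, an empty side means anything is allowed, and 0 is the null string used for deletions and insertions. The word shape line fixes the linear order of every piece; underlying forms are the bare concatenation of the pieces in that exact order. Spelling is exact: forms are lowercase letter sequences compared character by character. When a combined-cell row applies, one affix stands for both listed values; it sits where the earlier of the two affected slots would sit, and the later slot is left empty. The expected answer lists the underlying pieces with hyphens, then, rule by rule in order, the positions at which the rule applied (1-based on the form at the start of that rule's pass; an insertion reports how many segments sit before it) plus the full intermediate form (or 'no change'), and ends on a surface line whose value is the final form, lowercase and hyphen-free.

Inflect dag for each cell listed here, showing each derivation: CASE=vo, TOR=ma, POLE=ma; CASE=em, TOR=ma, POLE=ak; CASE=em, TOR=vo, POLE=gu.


cell CASE=vo, TOR=ma, POLE=ma:
underlying: dag-lin-ep
1. 0 -> e / C _ C: inserts after position(s) 3: dagelinep
2. p -> b, t -> d / V _ V: no change
surface: dagelinep

cell CASE=em, TOR=ma, POLE=ak:
underlying: dag-t-ok-de
1. 0 -> e / C _ C: inserts after position(s) 3, 6: dagetokede
2. p -> b, t -> d / V _ V: fires at position(s) 5: dagedokede
surface: dagedokede

cell CASE=em, TOR=vo, POLE=gu:
underlying: dag-t-u-fod
1. 0 -> e / C _ C: inserts after position(s) 3: dagetufod
2. p -> b, t -> d / V _ V: fires at position(s) 5: dagedufod
surface: dagedufod


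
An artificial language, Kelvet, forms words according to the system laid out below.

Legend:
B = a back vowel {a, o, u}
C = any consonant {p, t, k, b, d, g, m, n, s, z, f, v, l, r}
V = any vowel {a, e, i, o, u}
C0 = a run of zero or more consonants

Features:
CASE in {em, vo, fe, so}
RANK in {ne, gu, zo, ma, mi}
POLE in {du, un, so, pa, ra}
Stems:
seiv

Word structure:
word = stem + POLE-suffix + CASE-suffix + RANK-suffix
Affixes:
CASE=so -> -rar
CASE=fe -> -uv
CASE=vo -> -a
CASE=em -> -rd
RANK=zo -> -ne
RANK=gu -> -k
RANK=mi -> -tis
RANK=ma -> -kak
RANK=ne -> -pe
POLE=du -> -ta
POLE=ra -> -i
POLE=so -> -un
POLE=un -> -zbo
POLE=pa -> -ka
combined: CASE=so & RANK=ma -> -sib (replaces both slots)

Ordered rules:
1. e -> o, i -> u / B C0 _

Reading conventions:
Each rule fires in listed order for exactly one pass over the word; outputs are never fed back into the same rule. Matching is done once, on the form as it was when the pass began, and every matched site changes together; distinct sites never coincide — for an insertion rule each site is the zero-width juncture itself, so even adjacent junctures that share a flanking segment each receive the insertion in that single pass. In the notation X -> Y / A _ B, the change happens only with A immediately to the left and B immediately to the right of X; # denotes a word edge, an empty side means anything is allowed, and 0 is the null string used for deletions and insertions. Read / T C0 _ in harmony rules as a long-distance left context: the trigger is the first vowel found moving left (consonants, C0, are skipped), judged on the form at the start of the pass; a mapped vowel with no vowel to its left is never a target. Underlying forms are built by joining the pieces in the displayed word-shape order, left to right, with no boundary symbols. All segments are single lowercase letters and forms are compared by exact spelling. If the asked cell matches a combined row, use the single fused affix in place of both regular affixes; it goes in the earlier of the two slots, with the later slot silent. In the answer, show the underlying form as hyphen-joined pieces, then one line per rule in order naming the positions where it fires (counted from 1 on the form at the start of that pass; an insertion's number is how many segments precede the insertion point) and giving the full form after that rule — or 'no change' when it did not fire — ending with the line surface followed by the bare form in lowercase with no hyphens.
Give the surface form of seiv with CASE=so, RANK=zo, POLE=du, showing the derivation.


underlying: seiv-ta-rar-ne
1. e -> o, i -> u / B C0 _: fires at position(s) 11: seivtararno
surface: seivtararno
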